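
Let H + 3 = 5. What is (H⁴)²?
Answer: 256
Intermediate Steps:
H = 2 (H = -3 + 5 = 2)
(H⁴)² = (2⁴)² = 16² = 256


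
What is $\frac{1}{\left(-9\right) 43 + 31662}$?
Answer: $\frac{1}{31275} \approx 3.1974 \cdot 10^{-5}$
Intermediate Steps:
$\frac{1}{\left(-9\right) 43 + 31662} = \frac{1}{-387 + 31662} = \frac{1}{31275}$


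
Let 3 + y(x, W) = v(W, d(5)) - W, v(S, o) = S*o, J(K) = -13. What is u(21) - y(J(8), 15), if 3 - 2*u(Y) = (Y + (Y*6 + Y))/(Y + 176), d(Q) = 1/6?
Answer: 3265/197 ≈ 16.574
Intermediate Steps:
d(Q) = 1/6
y(x, W) = -3 - 5*W/6 (y(x, W) = -3 + (W*(1/6) - W) = -3 + (W/6 - W) = -3 - 5*W/6)
u(Y) = 3/2 - 4*Y/(176 + Y) (u(Y) = 3/2 - (Y + (Y*6 + Y))/(2*(Y + 176)) = 3/2 - (Y + (6*Y + Y))/(2*(176 + Y)) = 3/2 - (Y + 7*Y)/(2*(176 + Y)) = 3/2 - 8*Y/(2*(176 + Y)) = 3/2 - 4*Y/(176 + Y))
u(21) - y(J(8), 15) = (528 - 5*21)/(2*(176 + 21)) - (-3 - 5/6*15) = (1/2)*(528 - 105)/197 - (-3 - 25/2) = (1/2)*(1/197)*423 - 1*(-31/2) = 423/394 + 31/2 = 3265/197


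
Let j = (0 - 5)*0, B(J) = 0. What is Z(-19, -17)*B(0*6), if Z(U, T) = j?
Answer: 0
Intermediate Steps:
j = 0 (j = -5*0 = 0)
Z(U, T) = 0
Z(-19, -17)*B(0*6) = 0*0 = 0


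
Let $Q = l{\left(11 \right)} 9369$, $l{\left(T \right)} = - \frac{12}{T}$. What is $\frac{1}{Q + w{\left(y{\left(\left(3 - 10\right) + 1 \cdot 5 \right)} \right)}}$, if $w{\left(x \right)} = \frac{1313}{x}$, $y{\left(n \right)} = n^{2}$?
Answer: $- \frac{44}{435269} \approx -0.00010109$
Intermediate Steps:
$Q = - \frac{112428}{11}$ ($Q = - \frac{12}{11} \cdot 9369 = \left(-12\right) \frac{1}{11} \cdot 9369 = \left(- \frac{12}{11}\right) 9369 = - \frac{112428}{11} \approx -10221.0$)
$\frac{1}{Q + w{\left(y{\left(\left(3 - 10\right) + 1 \cdot 5 \right)} \right)}} = \frac{1}{- \frac{112428}{11} + \frac{1313}{\left(\left(3 - 10\right) + 1 \cdot 5\right)^{2}}} = \frac{1}{- \frac{112428}{11} + \frac{1313}{\left(-7 + 5\right)^{2}}} = \frac{1}{- \frac{112428}{11} + \frac{1313}{\left(-2\right)^{2}}} = \frac{1}{- \frac{112428}{11} + \frac{1313}{4}} = \frac{1}{- \frac{435269}{44}} = - \frac{44}{435269}$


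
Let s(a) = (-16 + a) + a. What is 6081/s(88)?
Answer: 6081/160 ≈ 38.006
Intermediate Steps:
s(a) = -16 + 2*a
6081/s(88) = 6081/(-16 + 2*88) = 6081/(-16 + 176) = 6081/160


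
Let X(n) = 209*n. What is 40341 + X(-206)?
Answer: -2713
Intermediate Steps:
40341 + X(-206) = 40341 + 209*(-206) = 40341 - 43054 = -2713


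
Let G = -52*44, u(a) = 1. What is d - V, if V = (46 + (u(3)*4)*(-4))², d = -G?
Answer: 1388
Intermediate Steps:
G = -2288
d = 2288 (d = -1*(-2288) = 2288)
V = 900 (V = (46 + (1*4)*(-4))² = (46 + 4*(-4))² = (46 - 16)² = 30² = 900)
d - V = 2288 - 1*900 = 2288 - 900 = 1388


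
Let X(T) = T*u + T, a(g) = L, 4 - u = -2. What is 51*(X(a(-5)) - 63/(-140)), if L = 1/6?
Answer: 1649/20 ≈ 82.450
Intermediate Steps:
u = 6 (u = 4 - 1*(-2) = 4 + 2 = 6)
L = ⅙ ≈ 0.16667
a(g) = ⅙
X(T) = 7*T (X(T) = T*6 + T = 6*T + T = 7*T)
51*(X(a(-5)) - 63/(-140)) = 51*(7*(⅙) - 63/(-140)) = 51*(7/6 - 63*(-1/140)) = 51*(7/6 + 9/20) = 51*(97/60) = 1649/20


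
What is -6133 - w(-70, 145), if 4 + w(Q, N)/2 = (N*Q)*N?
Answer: 2937375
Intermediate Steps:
w(Q, N) = -8 + 2*Q*N² (w(Q, N) = -8 + 2*((N*Q)*N) = -8 + 2*(Q*N²) = -8 + 2*Q*N²)
-6133 - w(-70, 145) = -6133 - (-8 + 2*(-70)*145²) = -6133 - (-8 + 2*(-70)*21025) = -6133 - (-8 - 2943500) = -6133 - 1*(-2943508) = -6133 + 2943508 = 2937375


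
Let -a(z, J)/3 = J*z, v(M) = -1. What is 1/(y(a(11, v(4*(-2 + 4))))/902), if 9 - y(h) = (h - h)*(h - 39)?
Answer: 902/9 ≈ 100.22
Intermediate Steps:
a(z, J) = -3*J*z
y(h) = 9 (y(h) = 9 - (h - h)*(h - 39) = 9 - 0*(-39 + h) = 9 - 1*0 = 9 + 0 = 9)
1/(y(a(11, v(4*(-2 + 4))))/902) = 1/(9/902) = 902/9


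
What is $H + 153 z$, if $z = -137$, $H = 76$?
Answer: $-20885$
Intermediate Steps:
$H + 153 z = 76 + 153 \left(-137\right) = 76 - 20961 = -20885$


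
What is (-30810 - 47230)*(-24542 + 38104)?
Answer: -1058378480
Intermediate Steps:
(-30810 - 47230)*(-24542 + 38104) = -78040*13562 = -1058378480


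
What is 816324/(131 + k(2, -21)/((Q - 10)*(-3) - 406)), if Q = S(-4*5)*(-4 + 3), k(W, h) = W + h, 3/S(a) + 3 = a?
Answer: 588909739/94542 ≈ 6229.1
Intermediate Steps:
S(a) = 3/(-3 + a)
Q = 3/23 (Q = (3/(-3 - 4*5))*(-4 + 3) = (3/(-3 - 20))*(-1) = (3/(-23))*(-1) = (3*(-1/23))*(-1) = -3/23*(-1) = 3/23 ≈ 0.13043)
816324/(131 + k(2, -21)/((Q - 10)*(-3) - 406)) = 816324/(131 + (2 - 21)/((3/23 - 10)*(-3) - 406)) = 816324/(131 - 19/(-227/23*(-3) - 406)) = 816324/(131 - 19/(681/23 - 406)) = 816324/(131 - 19/(-8657/23)) = 816324/(131 - 23/8657*(-19)) = 816324/(131 + 437/8657) = 816324/(1134504/8657) = 816324*(8657/1134504) = 588909739/94542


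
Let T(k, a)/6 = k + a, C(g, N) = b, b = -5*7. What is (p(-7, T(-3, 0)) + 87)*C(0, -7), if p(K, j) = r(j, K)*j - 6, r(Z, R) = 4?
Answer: -315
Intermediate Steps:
b = -35
C(g, N) = -35
T(k, a) = 6*a + 6*k (T(k, a) = 6*(k + a) = 6*(a + k) = 6*a + 6*k)
p(K, j) = -6 + 4*j (p(K, j) = 4*j - 6 = -6 + 4*j)
(p(-7, T(-3, 0)) + 87)*C(0, -7) = ((-6 + 4*(6*0 + 6*(-3))) + 87)*(-35) = ((-6 + 4*(0 - 18)) + 87)*(-35) = ((-6 + 4*(-18)) + 87)*(-35) = ((-6 - 72) + 87)*(-35) = (-78 + 87)*(-35) = 9*(-35) = -315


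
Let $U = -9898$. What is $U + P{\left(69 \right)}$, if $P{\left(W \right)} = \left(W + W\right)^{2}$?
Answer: $9146$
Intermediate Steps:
$P{\left(W \right)} = 4 W^{2}$ ($P{\left(W \right)} = \left(2 W\right)^{2} = 4 W^{2}$)
$U + P{\left(69 \right)} = -9898 + 4 \cdot 69^{2} = -9898 + 4 \cdot 4761 = -9898 + 19044 = 9146$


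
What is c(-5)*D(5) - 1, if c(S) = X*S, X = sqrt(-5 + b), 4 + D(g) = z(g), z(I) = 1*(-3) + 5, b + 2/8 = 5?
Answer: -1 + 5*I ≈ -1.0 + 5.0*I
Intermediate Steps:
b = 19/4 (b = -1/4 + 5 = 19/4 ≈ 4.7500)
z(I) = 2 (z(I) = -3 + 5 = 2)
D(g) = -2 (D(g) = -4 + 2 = -2)
X = I/2 (X = sqrt(-5 + 19/4) = sqrt(-1/4) = I/2 ≈ 0.5*I)
c(S) = I*S/2 (c(S) = (I/2)*S = I*S/2)
c(-5)*D(5) - 1 = ((1/2)*I*(-5))*(-2) - 1 = -5*I/2*(-2) - 1 = 5*I - 1 = -1 + 5*I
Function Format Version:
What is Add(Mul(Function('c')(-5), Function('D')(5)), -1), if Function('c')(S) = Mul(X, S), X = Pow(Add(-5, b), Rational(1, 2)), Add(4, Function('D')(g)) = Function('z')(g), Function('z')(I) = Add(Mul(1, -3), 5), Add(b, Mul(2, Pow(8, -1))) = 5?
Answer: Add(-1, Mul(5, I)) ≈ Add(-1.0000, Mul(5.0000, I))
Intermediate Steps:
b = Rational(19, 4) (b = Add(Rational(-1, 4), 5) = Rational(19, 4) ≈ 4.7500)
Function('z')(I) = 2 (Function('z')(I) = Add(-3, 5) = 2)
Function('D')(g) = -2 (Function('D')(g) = Add(-4, 2) = -2)
X = Mul(Rational(1, 2), I) (X = Pow(Add(-5, Rational(19, 4)), Rational(1, 2)) = Pow(Rational(-1, 4), Rational(1, 2)) = Mul(Rational(1, 2), I) ≈ Mul(0.50000, I))
Function('c')(S) = Mul(Rational(1, 2), I, S) (Function('c')(S) = Mul(Mul(Rational(1, 2), I), S) = Mul(Rational(1, 2), I, S))
Add(Mul(Function('c')(-5), Function('D')(5)), -1) = Add(Mul(Mul(Rational(1, 2), I, -5), -2), -1) = Add(Mul(Mul(Rational(-5, 2), I), -2), -1) = Add(Mul(5, I), -1) = Add(-1, Mul(5, I))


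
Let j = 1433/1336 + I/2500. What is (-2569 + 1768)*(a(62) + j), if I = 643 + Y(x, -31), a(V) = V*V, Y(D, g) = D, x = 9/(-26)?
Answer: -4179322984491/1356875 ≈ -3.0801e+6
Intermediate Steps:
x = -9/26 (x = 9*(-1/26) = -9/26 ≈ -0.34615)
a(V) = V²
I = 16709/26 (I = 643 - 9/26 = 16709/26 ≈ 642.65)
j = 1804191/1356875 (j = 1433/1336 + (16709/26)/2500 = 1433*(1/1336) + (16709/26)*(1/2500) = 1433/1336 + 16709/65000 = 1804191/1356875 ≈ 1.3297)
(-2569 + 1768)*(a(62) + j) = (-2569 + 1768)*(62² + 1804191/1356875) = -801*(3844 + 1804191/1356875) = -801*5217631691/1356875 = -4179322984491/1356875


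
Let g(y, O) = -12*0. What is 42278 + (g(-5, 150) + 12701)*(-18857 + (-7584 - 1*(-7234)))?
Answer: -243905829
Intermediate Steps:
g(y, O) = 0
42278 + (g(-5, 150) + 12701)*(-18857 + (-7584 - 1*(-7234))) = 42278 + (0 + 12701)*(-18857 + (-7584 - 1*(-7234))) = 42278 + 12701*(-18857 + (-7584 + 7234)) = 42278 + 12701*(-18857 - 350) = 42278 + 12701*(-19207) = 42278 - 243948107 = -243905829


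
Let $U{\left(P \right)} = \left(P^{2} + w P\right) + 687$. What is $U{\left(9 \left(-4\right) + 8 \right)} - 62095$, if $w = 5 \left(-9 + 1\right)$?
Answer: $-59504$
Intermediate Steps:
$w = -40$ ($w = 5 \left(-8\right) = -40$)
$U{\left(P \right)} = 687 + P^{2} - 40 P$ ($U{\left(P \right)} = \left(P^{2} - 40 P\right) + 687 = 687 + P^{2} - 40 P$)
$U{\left(9 \left(-4\right) + 8 \right)} - 62095 = \left(687 + \left(9 \left(-4\right) + 8\right)^{2} - 40 \left(9 \left(-4\right) + 8\right)\right) - 62095 = \left(687 + \left(-36 + 8\right)^{2} - 40 \left(-36 + 8\right)\right) - 62095 = \left(687 + \left(-28\right)^{2} - -1120\right) - 62095 = \left(687 + 784 + 1120\right) - 62095 = 2591 - 62095 = -59504$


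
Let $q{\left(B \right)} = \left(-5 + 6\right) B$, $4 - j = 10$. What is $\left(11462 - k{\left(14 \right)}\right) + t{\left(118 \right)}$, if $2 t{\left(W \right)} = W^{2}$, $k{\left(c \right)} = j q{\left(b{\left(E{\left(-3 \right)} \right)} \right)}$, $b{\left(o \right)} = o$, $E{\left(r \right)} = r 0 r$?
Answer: $18424$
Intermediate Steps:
$E{\left(r \right)} = 0$ ($E{\left(r \right)} = 0 r = 0$)
$j = -6$ ($j = 4 - 10 = -6$)
$q{\left(B \right)} = B$ ($q{\left(B \right)} = 1 B = B$)
$k{\left(c \right)} = 0$ ($k{\left(c \right)} = \left(-6\right) 0 = 0$)
$t{\left(W \right)} = \frac{W^{2}}{2}$
$\left(11462 - k{\left(14 \right)}\right) + t{\left(118 \right)} = \left(11462 - 0\right) + \frac{118^{2}}{2} = \left(11462 + 0\right) + \frac{1}{2} \cdot 13924 = 11462 + 6962 = 18424$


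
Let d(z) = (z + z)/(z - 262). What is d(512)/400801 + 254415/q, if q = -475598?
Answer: -12745979795699/23827519249750 ≈ -0.53493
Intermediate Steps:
d(z) = 2*z/(-262 + z) (d(z) = (2*z)/(-262 + z) = 2*z/(-262 + z))
d(512)/400801 + 254415/q = (2*512/(-262 + 512))/400801 + 254415/(-475598) = (2*512/250)*(1/400801) + 254415*(-1/475598) = (2*512*(1/250))*(1/400801) - 254415/475598 = (512/125)*(1/400801) - 254415/475598 = 512/50100125 - 254415/475598 = -12745979795699/23827519249750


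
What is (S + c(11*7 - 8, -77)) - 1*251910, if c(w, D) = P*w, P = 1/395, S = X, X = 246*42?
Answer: -95423241/395 ≈ -2.4158e+5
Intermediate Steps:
X = 10332
S = 10332
P = 1/395 ≈ 0.0025316
c(w, D) = w/395
(S + c(11*7 - 8, -77)) - 1*251910 = (10332 + (11*7 - 8)/395) - 1*251910 = (10332 + (77 - 8)/395) - 251910 = (10332 + (1/395)*69) - 251910 = (10332 + 69/395) - 251910 = 4081209/395 - 251910 = -95423241/395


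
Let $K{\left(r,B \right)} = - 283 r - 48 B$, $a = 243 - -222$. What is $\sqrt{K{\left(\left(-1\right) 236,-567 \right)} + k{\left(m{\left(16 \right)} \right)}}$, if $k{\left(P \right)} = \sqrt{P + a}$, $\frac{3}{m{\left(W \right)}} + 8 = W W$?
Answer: $\frac{\sqrt{361351376 + 31 \sqrt{7150026}}}{62} \approx 306.64$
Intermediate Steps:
$a = 465$ ($a = 243 + 222 = 465$)
$m{\left(W \right)} = \frac{3}{-8 + W^{2}}$ ($m{\left(W \right)} = \frac{3}{-8 + W W} = \frac{3}{-8 + W^{2}}$)
$k{\left(P \right)} = \sqrt{465 + P}$ ($k{\left(P \right)} = \sqrt{P + 465} = \sqrt{465 + P}$)
$\sqrt{K{\left(\left(-1\right) 236,-567 \right)} + k{\left(m{\left(16 \right)} \right)}} = \sqrt{\left(- 283 \left(\left(-1\right) 236\right) - -27216\right) + \sqrt{465 + \frac{3}{-8 + 16^{2}}}} = \sqrt{\left(\left(-283\right) \left(-236\right) + 27216\right) + \sqrt{465 + \frac{3}{-8 + 256}}} = \sqrt{\left(66788 + 27216\right) + \sqrt{465 + \frac{3}{248}}} = \sqrt{94004 + \sqrt{465 + 3 \cdot \frac{1}{248}}} = \sqrt{94004 + \sqrt{465 + \frac{3}{248}}} = \sqrt{94004 + \sqrt{\frac{115323}{248}}} = \sqrt{94004 + \frac{\sqrt{7150026}}{124}}$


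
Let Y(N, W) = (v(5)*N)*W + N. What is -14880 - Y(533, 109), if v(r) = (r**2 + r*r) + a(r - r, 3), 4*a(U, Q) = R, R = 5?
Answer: -11971537/4 ≈ -2.9929e+6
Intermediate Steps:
a(U, Q) = 5/4 (a(U, Q) = (1/4)*5 = 5/4)
v(r) = 5/4 + 2*r**2 (v(r) = (r**2 + r*r) + 5/4 = (r**2 + r**2) + 5/4 = 2*r**2 + 5/4 = 5/4 + 2*r**2)
Y(N, W) = N + 205*N*W/4 (Y(N, W) = ((5/4 + 2*5**2)*N)*W + N = ((5/4 + 2*25)*N)*W + N = ((5/4 + 50)*N)*W + N = (205*N/4)*W + N = 205*N*W/4 + N = N + 205*N*W/4)
-14880 - Y(533, 109) = -14880 - 533*(4 + 205*109)/4 = -14880 - 533*(4 + 22345)/4 = -14880 - 533*22349/4 = -14880 - 1*11912017/4 = -14880 - 11912017/4 = -11971537/4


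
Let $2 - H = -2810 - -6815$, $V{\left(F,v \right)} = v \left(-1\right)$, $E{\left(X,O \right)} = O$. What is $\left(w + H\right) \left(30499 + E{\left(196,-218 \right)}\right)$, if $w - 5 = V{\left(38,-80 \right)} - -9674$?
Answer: $174297436$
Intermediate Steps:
$V{\left(F,v \right)} = - v$
$w = 9759$ ($w = 5 - -9754 = 5 + \left(80 + 9674\right) = 5 + 9754 = 9759$)
$H = -4003$ ($H = 2 - \left(-2810 - -6815\right) = 2 - \left(-2810 + 6815\right) = 2 - 4005 = -4003$)
$\left(w + H\right) \left(30499 + E{\left(196,-218 \right)}\right) = \left(9759 - 4003\right) \left(30499 - 218\right) = 5756 \cdot 30281 = 174297436$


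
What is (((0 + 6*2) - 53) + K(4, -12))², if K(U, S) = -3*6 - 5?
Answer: 4096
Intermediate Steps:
K(U, S) = -23 (K(U, S) = -18 - 5 = -23)
(((0 + 6*2) - 53) + K(4, -12))² = (((0 + 6*2) - 53) - 23)² = (((0 + 12) - 53) - 23)² = ((12 - 53) - 23)² = (-41 - 23)² = (-64)² = 4096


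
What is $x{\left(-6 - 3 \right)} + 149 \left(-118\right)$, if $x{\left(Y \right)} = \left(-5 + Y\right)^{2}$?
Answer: $-17386$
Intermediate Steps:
$x{\left(-6 - 3 \right)} + 149 \left(-118\right) = \left(-5 - 9\right)^{2} + 149 \left(-118\right) = \left(-5 - 9\right)^{2} - 17582 = \left(-14\right)^{2} - 17582 = 196 - 17582 = -17386$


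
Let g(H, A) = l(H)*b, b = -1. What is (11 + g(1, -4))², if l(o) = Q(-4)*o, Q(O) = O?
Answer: 225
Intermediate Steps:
l(o) = -4*o
g(H, A) = 4*H (g(H, A) = -4*H*(-1) = 4*H)
(11 + g(1, -4))² = (11 + 4*1)² = (11 + 4)² = 15² = 225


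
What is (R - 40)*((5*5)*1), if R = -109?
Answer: -3725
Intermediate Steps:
(R - 40)*((5*5)*1) = (-109 - 40)*((5*5)*1) = -3725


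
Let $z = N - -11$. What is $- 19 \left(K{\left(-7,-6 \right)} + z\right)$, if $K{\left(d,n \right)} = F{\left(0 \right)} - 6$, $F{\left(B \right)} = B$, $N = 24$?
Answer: $-551$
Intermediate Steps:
$K{\left(d,n \right)} = -6$ ($K{\left(d,n \right)} = 0 - 6 = -6$)
$z = 35$ ($z = 24 - -11 = 24 + 11 = 35$)
$- 19 \left(K{\left(-7,-6 \right)} + z\right) = - 19 \left(-6 + 35\right) = \left(-19\right) 29 = -551$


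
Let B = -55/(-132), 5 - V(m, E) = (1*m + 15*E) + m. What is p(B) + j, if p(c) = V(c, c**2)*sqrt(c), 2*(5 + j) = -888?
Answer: -449 + 25*sqrt(15)/96 ≈ -447.99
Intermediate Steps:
V(m, E) = 5 - 15*E - 2*m (V(m, E) = 5 - ((1*m + 15*E) + m) = 5 - ((m + 15*E) + m) = 5 - (2*m + 15*E) = 5 + (-15*E - 2*m) = 5 - 15*E - 2*m)
B = 5/12 (B = -55*(-1/132) = 5/12 ≈ 0.41667)
j = -449 (j = -5 + (1/2)*(-888) = -5 - 444 = -449)
p(c) = sqrt(c)*(5 - 15*c**2 - 2*c) (p(c) = (5 - 15*c**2 - 2*c)*sqrt(c) = sqrt(c)*(5 - 15*c**2 - 2*c))
p(B) + j = sqrt(5/12)*(5 - 15*(5/12)**2 - 2*5/12) - 449 = (sqrt(15)/6)*(5 - 15*25/144 - 5/6) - 449 = (sqrt(15)/6)*(5 - 125/48 - 5/6) - 449 = (sqrt(15)/6)*(25/16) - 449 = 25*sqrt(15)/96 - 449 = -449 + 25*sqrt(15)/96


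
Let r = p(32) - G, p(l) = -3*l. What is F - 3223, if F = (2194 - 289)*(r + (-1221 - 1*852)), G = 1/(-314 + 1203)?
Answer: -28946191/7 ≈ -4.1352e+6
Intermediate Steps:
G = 1/889 ≈ 0.0011249
r = -85345/889 (r = -3*32 - 1*1/889 = -96 - 1/889 = -85345/889 ≈ -96.001)
F = -28923630/7 (F = (2194 - 289)*(-85345/889 + (-1221 - 1*852)) = 1905*(-85345/889 + (-1221 - 852)) = 1905*(-85345/889 - 2073) = 1905*(-1928242/889) = -28923630/7 ≈ -4.1319e+6)
F - 3223 = -28923630/7 - 3223 = -28946191/7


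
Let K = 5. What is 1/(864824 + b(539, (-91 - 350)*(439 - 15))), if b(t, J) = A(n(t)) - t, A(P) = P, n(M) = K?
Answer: 1/864290 ≈ 1.1570e-6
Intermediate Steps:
n(M) = 5
b(t, J) = 5 - t
1/(864824 + b(539, (-91 - 350)*(439 - 15))) = 1/(864824 + (5 - 1*539)) = 1/(864824 + (5 - 539)) = 1/(864824 - 534) = 1/864290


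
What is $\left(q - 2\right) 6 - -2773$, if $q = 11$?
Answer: $2827$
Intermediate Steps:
$\left(q - 2\right) 6 - -2773 = \left(11 - 2\right) 6 - -2773 = 9 \cdot 6 + 2773 = 54 + 2773 = 2827$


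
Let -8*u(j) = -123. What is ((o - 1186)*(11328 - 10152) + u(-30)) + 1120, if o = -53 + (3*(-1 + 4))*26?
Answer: -9445957/8 ≈ -1.1807e+6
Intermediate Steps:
u(j) = 123/8 (u(j) = -1/8*(-123) = 123/8)
o = 181 (o = -53 + (3*3)*26 = -53 + 9*26 = -53 + 234 = 181)
((o - 1186)*(11328 - 10152) + u(-30)) + 1120 = ((181 - 1186)*(11328 - 10152) + 123/8) + 1120 = (-1005*1176 + 123/8) + 1120 = (-1181880 + 123/8) + 1120 = -9454917/8 + 1120 = -9445957/8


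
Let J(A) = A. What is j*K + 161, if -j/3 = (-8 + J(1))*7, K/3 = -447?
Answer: -196966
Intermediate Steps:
K = -1341 (K = 3*(-447) = -1341)
j = 147 (j = -3*(-8 + 1)*7 = -(-21)*7 = -3*(-49) = 147)
j*K + 161 = 147*(-1341) + 161 = -197127 + 161 = -196966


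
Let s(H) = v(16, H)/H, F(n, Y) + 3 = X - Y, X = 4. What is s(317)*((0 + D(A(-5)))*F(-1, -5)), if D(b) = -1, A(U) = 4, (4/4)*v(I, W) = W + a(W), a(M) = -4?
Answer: -1878/317 ≈ -5.9243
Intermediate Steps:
v(I, W) = -4 + W (v(I, W) = W - 4 = -4 + W)
F(n, Y) = 1 - Y (F(n, Y) = -3 + (4 - Y) = 1 - Y)
s(H) = (-4 + H)/H
s(317)*((0 + D(A(-5)))*F(-1, -5)) = ((-4 + 317)/317)*((0 - 1)*(1 - 1*(-5))) = ((1/317)*313)*(-(1 + 5)) = 313*(-1*6)/317 = (313/317)*(-6) = -1878/317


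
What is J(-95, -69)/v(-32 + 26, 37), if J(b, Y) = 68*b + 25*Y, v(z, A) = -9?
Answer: 8185/9 ≈ 909.44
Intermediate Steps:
J(b, Y) = 25*Y + 68*b
J(-95, -69)/v(-32 + 26, 37) = (25*(-69) + 68*(-95))/(-9) = (-1725 - 6460)*(-⅑) = -8185*(-⅑) = 8185/9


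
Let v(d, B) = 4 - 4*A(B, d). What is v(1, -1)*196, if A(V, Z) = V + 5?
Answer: -2352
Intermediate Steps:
A(V, Z) = 5 + V
v(d, B) = -16 - 4*B (v(d, B) = 4 - 4*(5 + B) = 4 + (-20 - 4*B) = -16 - 4*B)
v(1, -1)*196 = (-16 - 4*(-1))*196 = (-16 + 4)*196 = -12*196 = -2352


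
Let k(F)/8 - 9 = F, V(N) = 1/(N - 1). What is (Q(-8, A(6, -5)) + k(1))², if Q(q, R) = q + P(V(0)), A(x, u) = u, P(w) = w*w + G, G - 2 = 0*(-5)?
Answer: 5625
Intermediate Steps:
G = 2 (G = 2 + 0*(-5) = 2 + 0 = 2)
V(N) = 1/(-1 + N)
P(w) = 2 + w² (P(w) = w*w + 2 = w² + 2 = 2 + w²)
k(F) = 72 + 8*F
Q(q, R) = 3 + q (Q(q, R) = q + (2 + (1/(-1 + 0))²) = q + (2 + (1/(-1))²) = q + (2 + (-1)²) = q + (2 + 1) = q + 3 = 3 + q)
(Q(-8, A(6, -5)) + k(1))² = ((3 - 8) + (72 + 8*1))² = (-5 + (72 + 8))² = (-5 + 80)² = 75² = 5625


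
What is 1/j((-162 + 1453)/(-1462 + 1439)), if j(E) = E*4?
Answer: -23/5164 ≈ -0.0044539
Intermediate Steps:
j(E) = 4*E
1/j((-162 + 1453)/(-1462 + 1439)) = 1/(4*((-162 + 1453)/(-1462 + 1439))) = 1/(4*(1291/(-23))) = 1/(4*(1291*(-1/23))) = 1/(4*(-1291/23)) = 1/(-5164/23) = -23/5164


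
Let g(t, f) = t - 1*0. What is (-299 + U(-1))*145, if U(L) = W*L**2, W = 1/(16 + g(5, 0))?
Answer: -910310/21 ≈ -43348.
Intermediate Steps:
g(t, f) = t (g(t, f) = t + 0 = t)
W = 1/21 (W = 1/(16 + 5) = 1/21 ≈ 0.047619)
U(L) = L**2/21
(-299 + U(-1))*145 = (-299 + (1/21)*(-1)**2)*145 = (-299 + (1/21)*1)*145 = (-299 + 1/21)*145 = -6278/21*145 = -910310/21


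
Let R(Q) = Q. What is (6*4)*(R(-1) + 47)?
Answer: 1104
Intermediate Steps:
(6*4)*(R(-1) + 47) = (6*4)*(-1 + 47) = 24*46 = 1104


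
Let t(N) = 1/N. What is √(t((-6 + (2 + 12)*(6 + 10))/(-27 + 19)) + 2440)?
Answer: 2*√7247301/109 ≈ 49.396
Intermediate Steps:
√(t((-6 + (2 + 12)*(6 + 10))/(-27 + 19)) + 2440) = √(1/((-6 + (2 + 12)*(6 + 10))/(-27 + 19)) + 2440) = √(1/((-6 + 14*16)/(-8)) + 2440) = √(1/((-6 + 224)*(-⅛)) + 2440) = √(1/(218*(-⅛)) + 2440) = √(1/(-109/4) + 2440) = √(-4/109 + 2440) = √(265956/109) = 2*√7247301/109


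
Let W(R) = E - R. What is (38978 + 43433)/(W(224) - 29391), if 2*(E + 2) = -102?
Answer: -82411/29668 ≈ -2.7778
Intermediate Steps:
E = -53 (E = -2 + (½)*(-102) = -2 - 51 = -53)
W(R) = -53 - R
(38978 + 43433)/(W(224) - 29391) = (38978 + 43433)/((-53 - 1*224) - 29391) = 82411/((-53 - 224) - 29391) = 82411/(-277 - 29391) = 82411/(-29668) = 82411*(-1/29668) = -82411/29668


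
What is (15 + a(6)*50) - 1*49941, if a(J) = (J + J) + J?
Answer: -49026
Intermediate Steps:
a(J) = 3*J (a(J) = 2*J + J = 3*J)
(15 + a(6)*50) - 1*49941 = (15 + (3*6)*50) - 1*49941 = (15 + 18*50) - 49941 = (15 + 900) - 49941 = 915 - 49941 = -49026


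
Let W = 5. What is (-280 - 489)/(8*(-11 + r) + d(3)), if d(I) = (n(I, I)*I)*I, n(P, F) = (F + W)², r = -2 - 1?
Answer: -769/464 ≈ -1.6573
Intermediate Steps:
r = -3
n(P, F) = (5 + F)² (n(P, F) = (F + 5)² = (5 + F)²)
d(I) = I²*(5 + I)² (d(I) = ((5 + I)²*I)*I = (I*(5 + I)²)*I = I²*(5 + I)²)
(-280 - 489)/(8*(-11 + r) + d(3)) = (-280 - 489)/(8*(-11 - 3) + 3²*(5 + 3)²) = -769/(8*(-14) + 9*8²) = -769/(-112 + 9*64) = -769/(-112 + 576) = -769/464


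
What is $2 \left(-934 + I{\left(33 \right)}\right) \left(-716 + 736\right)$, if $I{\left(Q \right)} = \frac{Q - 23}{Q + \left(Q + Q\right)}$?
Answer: $- \frac{3698240}{99} \approx -37356.0$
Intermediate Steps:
$I{\left(Q \right)} = \frac{-23 + Q}{3 Q}$ ($I{\left(Q \right)} = \frac{-23 + Q}{Q + 2 Q} = \frac{-23 + Q}{3 Q}$)
$2 \left(-934 + I{\left(33 \right)}\right) \left(-716 + 736\right) = 2 \left(-934 + \frac{-23 + 33}{3 \cdot 33}\right) \left(-716 + 736\right) = 2 \left(-934 + \frac{1}{3} \cdot \frac{1}{33} \cdot 10\right) 20 = 2 \left(-934 + \frac{10}{99}\right) 20 = 2 \left(\left(- \frac{92456}{99}\right) 20\right) = 2 \left(- \frac{1849120}{99}\right) = - \frac{3698240}{99}$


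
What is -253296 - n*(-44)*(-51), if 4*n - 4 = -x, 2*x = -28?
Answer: -263394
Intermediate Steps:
x = -14 (x = (½)*(-28) = -14)
n = 9/2 (n = 1 + (-1*(-14))/4 = 1 + (¼)*14 = 1 + 7/2 = 9/2 ≈ 4.5000)
-253296 - n*(-44)*(-51) = -253296 - (9/2)*(-44)*(-51) = -253296 - (-198)*(-51) = -253296 - 1*10098 = -253296 - 10098 = -263394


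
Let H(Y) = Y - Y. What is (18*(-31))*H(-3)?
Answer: 0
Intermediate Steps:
H(Y) = 0
(18*(-31))*H(-3) = (18*(-31))*0 = -558*0 = 0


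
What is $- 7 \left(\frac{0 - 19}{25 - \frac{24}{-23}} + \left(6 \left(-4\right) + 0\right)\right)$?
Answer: $\frac{103691}{599} \approx 173.11$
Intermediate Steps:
$- 7 \left(\frac{0 - 19}{25 - \frac{24}{-23}} + \left(6 \left(-4\right) + 0\right)\right) = - 7 \left(\frac{0 - 19}{25 - - \frac{24}{23}} + \left(-24 + 0\right)\right) = - 7 \left(\frac{0 - 19}{25 + \frac{24}{23}} - 24\right) = - 7 \left(- \frac{19}{\frac{599}{23}} - 24\right) = - 7 \left(\left(-19\right) \frac{23}{599} - 24\right) = - 7 \left(- \frac{437}{599} - 24\right) = \left(-7\right) \left(- \frac{14813}{599}\right) = \frac{103691}{599}$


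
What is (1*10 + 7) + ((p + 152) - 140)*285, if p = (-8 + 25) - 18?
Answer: 3152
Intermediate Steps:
p = -1 (p = 17 - 18 = -1)
(1*10 + 7) + ((p + 152) - 140)*285 = (1*10 + 7) + ((-1 + 152) - 140)*285 = (10 + 7) + (151 - 140)*285 = 17 + 11*285 = 17 + 3135 = 3152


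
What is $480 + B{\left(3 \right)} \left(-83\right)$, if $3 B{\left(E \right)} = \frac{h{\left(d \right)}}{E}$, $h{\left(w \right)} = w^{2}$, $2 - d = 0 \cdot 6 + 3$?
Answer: $\frac{4237}{9} \approx 470.78$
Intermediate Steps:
$d = -1$ ($d = 2 - \left(0 \cdot 6 + 3\right) = 2 - \left(0 + 3\right) = 2 - 3 = -1$)
$B{\left(E \right)} = \frac{1}{3 E}$ ($B{\left(E \right)} = \frac{\left(-1\right)^{2} \frac{1}{E}}{3} = \frac{1 \frac{1}{E}}{3} = \frac{1}{3 E}$)
$480 + B{\left(3 \right)} \left(-83\right) = 480 + \frac{1}{3 \cdot 3} \left(-83\right) = 480 + \frac{1}{3} \cdot \frac{1}{3} \left(-83\right) = 480 + \frac{1}{9} \left(-83\right) = 480 - \frac{83}{9} = \frac{4237}{9}$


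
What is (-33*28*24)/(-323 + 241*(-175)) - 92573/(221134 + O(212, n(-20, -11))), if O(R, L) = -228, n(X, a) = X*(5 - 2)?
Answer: 53591339/521559066 ≈ 0.10275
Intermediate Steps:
n(X, a) = 3*X (n(X, a) = X*3 = 3*X)
(-33*28*24)/(-323 + 241*(-175)) - 92573/(221134 + O(212, n(-20, -11))) = (-33*28*24)/(-323 + 241*(-175)) - 92573/(221134 - 228) = (-924*24)/(-323 - 42175) - 92573/220906 = -22176/(-42498) - 92573*1/220906 = -22176*(-1/42498) - 92573/220906 = 1232/2361 - 92573/220906 = 53591339/521559066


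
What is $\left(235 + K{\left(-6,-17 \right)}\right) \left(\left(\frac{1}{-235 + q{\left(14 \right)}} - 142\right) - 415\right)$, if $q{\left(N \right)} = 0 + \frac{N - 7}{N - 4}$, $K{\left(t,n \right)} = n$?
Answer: $- \frac{284503298}{2343} \approx -1.2143 \cdot 10^{5}$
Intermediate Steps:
$q{\left(N \right)} = \frac{-7 + N}{-4 + N}$ ($q{\left(N \right)} = 0 + \frac{-7 + N}{-4 + N} = \frac{-7 + N}{-4 + N}$)
$\left(235 + K{\left(-6,-17 \right)}\right) \left(\left(\frac{1}{-235 + q{\left(14 \right)}} - 142\right) - 415\right) = \left(235 - 17\right) \left(\left(\frac{1}{-235 + \frac{-7 + 14}{-4 + 14}} - 142\right) - 415\right) = 218 \left(\left(\frac{1}{-235 + \frac{1}{10} \cdot 7} - 142\right) - 415\right) = 218 \left(\left(\frac{1}{-235 + \frac{7}{10}} - 142\right) - 415\right) = 218 \left(\left(\frac{1}{- \frac{2343}{10}} - 142\right) - 415\right) = 218 \left(\left(- \frac{10}{2343} - 142\right) - 415\right) = 218 \left(- \frac{332716}{2343} - 415\right) = 218 \left(- \frac{1305061}{2343}\right) = - \frac{284503298}{2343}$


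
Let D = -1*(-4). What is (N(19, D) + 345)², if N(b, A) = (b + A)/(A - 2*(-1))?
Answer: 4380649/36 ≈ 1.2168e+5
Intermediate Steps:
D = 4
N(b, A) = (A + b)/(2 + A) (N(b, A) = (A + b)/(A + 2) = (A + b)/(2 + A))
(N(19, D) + 345)² = ((4 + 19)/(2 + 4) + 345)² = (23/6 + 345)² = (2093/6)² = 4380649/36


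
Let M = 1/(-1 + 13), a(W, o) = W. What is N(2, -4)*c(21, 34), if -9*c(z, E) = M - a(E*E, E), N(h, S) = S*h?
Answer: -27742/27 ≈ -1027.5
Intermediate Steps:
M = 1/12 ≈ 0.083333
c(z, E) = -1/108 + E**2/9 (c(z, E) = -(1/12 - E*E)/9 = -(1/12 - E**2)/9 = -1/108 + E**2/9)
N(2, -4)*c(21, 34) = (-4*2)*(-1/108 + (1/9)*34**2) = -8*(-1/108 + (1/9)*1156) = -8*(-1/108 + 1156/9) = -8*13871/108 = -27742/27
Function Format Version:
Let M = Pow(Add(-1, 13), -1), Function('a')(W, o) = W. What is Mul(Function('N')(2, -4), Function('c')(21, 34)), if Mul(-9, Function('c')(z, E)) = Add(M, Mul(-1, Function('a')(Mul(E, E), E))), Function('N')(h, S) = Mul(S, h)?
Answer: Rational(-27742, 27) ≈ -1027.5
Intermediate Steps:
M = Rational(1, 12) (M = Pow(12, -1) = Rational(1, 12) ≈ 0.083333)
Function('c')(z, E) = Add(Rational(-1, 108), Mul(Rational(1, 9), Pow(E, 2))) (Function('c')(z, E) = Mul(Rational(-1, 9), Add(Rational(1, 12), Mul(-1, Mul(E, E)))) = Mul(Rational(-1, 9), Add(Rational(1, 12), Mul(-1, Pow(E, 2)))) = Add(Rational(-1, 108), Mul(Rational(1, 9), Pow(E, 2))))
Mul(Function('N')(2, -4), Function('c')(21, 34)) = Mul(Mul(-4, 2), Add(Rational(-1, 108), Mul(Rational(1, 9), Pow(34, 2)))) = Mul(-8, Add(Rational(-1, 108), Mul(Rational(1, 9), 1156))) = Mul(-8, Add(Rational(-1, 108), Rational(1156, 9))) = Mul(-8, Rational(13871, 108)) = Rational(-27742, 27)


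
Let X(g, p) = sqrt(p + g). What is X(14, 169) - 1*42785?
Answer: -42785 + sqrt(183) ≈ -42772.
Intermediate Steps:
X(g, p) = sqrt(g + p)
X(14, 169) - 1*42785 = sqrt(14 + 169) - 1*42785 = sqrt(183) - 42785 = -42785 + sqrt(183)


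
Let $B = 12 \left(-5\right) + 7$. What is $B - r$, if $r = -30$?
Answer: $-23$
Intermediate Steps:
$B = -53$ ($B = -60 + 7 = -53$)
$B - r = -53 - -30 = -53 + 30 = -23$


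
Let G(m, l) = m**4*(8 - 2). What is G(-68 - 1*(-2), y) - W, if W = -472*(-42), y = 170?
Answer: 113828592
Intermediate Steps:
G(m, l) = 6*m**4 (G(m, l) = m**4*6 = 6*m**4)
W = 19824
G(-68 - 1*(-2), y) - W = 6*(-68 - 1*(-2))**4 - 1*19824 = 6*(-68 + 2)**4 - 19824 = 6*(-66)**4 - 19824 = 6*18974736 - 19824 = 113848416 - 19824 = 113828592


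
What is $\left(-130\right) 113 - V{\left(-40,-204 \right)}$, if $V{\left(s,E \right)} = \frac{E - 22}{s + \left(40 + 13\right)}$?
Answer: $- \frac{190744}{13} \approx -14673.0$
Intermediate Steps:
$V{\left(s,E \right)} = \frac{-22 + E}{53 + s}$ ($V{\left(s,E \right)} = \frac{-22 + E}{s + 53} = \frac{-22 + E}{53 + s}$)
$\left(-130\right) 113 - V{\left(-40,-204 \right)} = \left(-130\right) 113 - \frac{-22 - 204}{53 - 40} = -14690 - \frac{1}{13} \left(-226\right) = -14690 - - \frac{226}{13} = -14690 + \frac{226}{13} = - \frac{190744}{13}$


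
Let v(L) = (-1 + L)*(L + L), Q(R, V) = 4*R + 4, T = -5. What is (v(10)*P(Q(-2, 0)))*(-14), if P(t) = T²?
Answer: -63000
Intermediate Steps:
Q(R, V) = 4 + 4*R
v(L) = 2*L*(-1 + L) (v(L) = (-1 + L)*(2*L) = 2*L*(-1 + L))
P(t) = 25 (P(t) = (-5)² = 25)
(v(10)*P(Q(-2, 0)))*(-14) = ((2*10*(-1 + 10))*25)*(-14) = ((2*10*9)*25)*(-14) = (180*25)*(-14) = 4500*(-14) = -63000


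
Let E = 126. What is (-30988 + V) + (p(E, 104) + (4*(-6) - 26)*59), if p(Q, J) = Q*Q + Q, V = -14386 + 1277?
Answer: -31045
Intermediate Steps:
V = -13109
p(Q, J) = Q + Q**2 (p(Q, J) = Q**2 + Q = Q + Q**2)
(-30988 + V) + (p(E, 104) + (4*(-6) - 26)*59) = (-30988 - 13109) + (126*(1 + 126) + (4*(-6) - 26)*59) = -44097 + (126*127 + (-24 - 26)*59) = -44097 + (16002 - 50*59) = -44097 + (16002 - 2950) = -44097 + 13052 = -31045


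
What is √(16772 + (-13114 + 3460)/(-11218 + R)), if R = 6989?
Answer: √299998671218/4229 ≈ 129.52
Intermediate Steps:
√(16772 + (-13114 + 3460)/(-11218 + R)) = √(16772 + (-13114 + 3460)/(-11218 + 6989)) = √(16772 - 9654/(-4229)) = √(16772 - 9654*(-1/4229)) = √(16772 + 9654/4229) = √(70938442/4229) = √299998671218/4229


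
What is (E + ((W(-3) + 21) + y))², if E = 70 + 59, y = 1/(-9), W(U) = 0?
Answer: 1819801/81 ≈ 22467.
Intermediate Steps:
y = -⅑ ≈ -0.11111
E = 129
(E + ((W(-3) + 21) + y))² = (129 + ((0 + 21) - ⅑))² = (129 + (21 - ⅑))² = (129 + 188/9)² = (1349/9)² = 1819801/81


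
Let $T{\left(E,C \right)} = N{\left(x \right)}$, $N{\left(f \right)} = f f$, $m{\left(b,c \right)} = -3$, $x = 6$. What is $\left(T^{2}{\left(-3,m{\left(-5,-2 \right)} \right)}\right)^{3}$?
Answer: $2176782336$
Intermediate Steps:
$N{\left(f \right)} = f^{2}$
$T{\left(E,C \right)} = 36$ ($T{\left(E,C \right)} = 6^{2} = 36$)
$\left(T^{2}{\left(-3,m{\left(-5,-2 \right)} \right)}\right)^{3} = \left(36^{2}\right)^{3} = 1296^{3} = 2176782336$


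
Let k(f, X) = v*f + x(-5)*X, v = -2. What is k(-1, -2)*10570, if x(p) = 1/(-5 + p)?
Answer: 23254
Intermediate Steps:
k(f, X) = -2*f - X/10 (k(f, X) = -2*f + X/(-5 - 5) = -2*f + X/(-10) = -2*f - X/10)
k(-1, -2)*10570 = (-2*(-1) - 1/10*(-2))*10570 = (2 + 1/5)*10570 = (11/5)*10570 = 23254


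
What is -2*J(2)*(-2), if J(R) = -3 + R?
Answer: -4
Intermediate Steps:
-2*J(2)*(-2) = -2*(-3 + 2)*(-2) = -2*(-1)*(-2) = 2*(-2) = -4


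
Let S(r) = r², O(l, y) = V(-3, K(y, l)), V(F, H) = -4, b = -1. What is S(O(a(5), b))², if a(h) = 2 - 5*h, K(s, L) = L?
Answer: 256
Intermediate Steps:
O(l, y) = -4
S(O(a(5), b))² = ((-4)²)² = 16² = 256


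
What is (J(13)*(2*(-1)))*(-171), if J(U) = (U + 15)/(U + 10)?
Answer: 9576/23 ≈ 416.35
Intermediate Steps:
J(U) = (15 + U)/(10 + U)
(J(13)*(2*(-1)))*(-171) = (((15 + 13)/(10 + 13))*(2*(-1)))*(-171) = ((28/23)*(-2))*(-171) = -56/23*(-171) = 9576/23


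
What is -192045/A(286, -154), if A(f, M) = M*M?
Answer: -27435/3388 ≈ -8.0977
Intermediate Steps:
A(f, M) = M²
-192045/A(286, -154) = -192045/((-154)²) = -192045/23716 = -192045*1/23716 = -27435/3388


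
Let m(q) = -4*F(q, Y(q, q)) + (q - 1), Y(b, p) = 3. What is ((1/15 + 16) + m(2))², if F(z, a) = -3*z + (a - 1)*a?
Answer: 65536/225 ≈ 291.27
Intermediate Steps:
F(z, a) = -3*z + a*(-1 + a) (F(z, a) = -3*z + (-1 + a)*a = -3*z + a*(-1 + a))
m(q) = -25 + 13*q (m(q) = -4*(3² - 1*3 - 3*q) + (q - 1) = -4*(9 - 3 - 3*q) + (-1 + q) = -4*(6 - 3*q) + (-1 + q) = (-24 + 12*q) + (-1 + q) = -25 + 13*q)
((1/15 + 16) + m(2))² = ((1/15 + 16) + (-25 + 13*2))² = ((1/15 + 16) + (-25 + 26))² = (241/15 + 1)² = (256/15)² = 65536/225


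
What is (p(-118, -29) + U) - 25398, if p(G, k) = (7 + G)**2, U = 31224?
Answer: 18147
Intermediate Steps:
(p(-118, -29) + U) - 25398 = ((7 - 118)**2 + 31224) - 25398 = ((-111)**2 + 31224) - 25398 = (12321 + 31224) - 25398 = 43545 - 25398 = 18147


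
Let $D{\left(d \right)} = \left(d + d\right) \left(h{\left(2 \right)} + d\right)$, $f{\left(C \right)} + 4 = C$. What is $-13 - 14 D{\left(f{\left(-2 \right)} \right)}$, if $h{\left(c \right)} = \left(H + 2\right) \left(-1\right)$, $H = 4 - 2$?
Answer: $-1693$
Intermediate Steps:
$H = 2$ ($H = 4 - 2 = 2$)
$f{\left(C \right)} = -4 + C$
$h{\left(c \right)} = -4$ ($h{\left(c \right)} = \left(2 + 2\right) \left(-1\right) = 4 \left(-1\right) = -4$)
$D{\left(d \right)} = 2 d \left(-4 + d\right)$ ($D{\left(d \right)} = \left(d + d\right) \left(-4 + d\right) = 2 d \left(-4 + d\right)$)
$-13 - 14 D{\left(f{\left(-2 \right)} \right)} = -13 - 14 \cdot 2 \left(-4 - 2\right) \left(-4 - 6\right) = -13 - 14 \cdot 2 \left(-6\right) \left(-4 - 6\right) = -13 - 14 \cdot 2 \left(-6\right) \left(-10\right) = -13 - 1680 = -1693$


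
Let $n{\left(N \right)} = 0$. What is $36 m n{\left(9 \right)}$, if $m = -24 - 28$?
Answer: $0$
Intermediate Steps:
$m = -52$ ($m = -24 - 28 = -52$)
$36 m n{\left(9 \right)} = 36 \left(-52\right) 0 = \left(-1872\right) 0 = 0$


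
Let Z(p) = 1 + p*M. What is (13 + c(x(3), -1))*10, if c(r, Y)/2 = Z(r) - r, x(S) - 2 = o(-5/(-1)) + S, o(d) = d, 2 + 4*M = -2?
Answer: -250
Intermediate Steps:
M = -1 (M = -1/2 + (1/4)*(-2) = -1/2 - 1/2 = -1)
Z(p) = 1 - p (Z(p) = 1 + p*(-1) = 1 - p)
x(S) = 7 + S (x(S) = 2 + (-5/(-1) + S) = 2 + (-5*(-1) + S) = 2 + (5 + S) = 7 + S)
c(r, Y) = 2 - 4*r (c(r, Y) = 2*((1 - r) - r) = 2*(1 - 2*r) = 2 - 4*r)
(13 + c(x(3), -1))*10 = (13 + (2 - 4*(7 + 3)))*10 = (13 + (2 - 4*10))*10 = (13 + (2 - 40))*10 = (13 - 38)*10 = -25*10 = -250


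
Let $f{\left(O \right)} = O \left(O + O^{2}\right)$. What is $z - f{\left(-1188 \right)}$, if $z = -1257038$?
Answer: $1674008290$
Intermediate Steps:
$z - f{\left(-1188 \right)} = -1257038 - \left(-1188\right)^{2} \left(1 - 1188\right) = -1257038 - 1411344 \left(-1187\right) = -1257038 - -1675265328 = -1257038 + 1675265328 = 1674008290$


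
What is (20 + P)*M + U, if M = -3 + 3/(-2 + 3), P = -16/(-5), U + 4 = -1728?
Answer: -1732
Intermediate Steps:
U = -1732 (U = -4 - 1728 = -1732)
P = 16/5 (P = -16*(-⅕) = 16/5 ≈ 3.2000)
M = 0 (M = -3 + 3/1 = -3 + 1*3 = -3 + 3 = 0)
(20 + P)*M + U = (20 + 16/5)*0 - 1732 = (116/5)*0 - 1732 = 0 - 1732 = -1732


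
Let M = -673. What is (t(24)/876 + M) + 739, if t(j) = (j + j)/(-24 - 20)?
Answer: 52997/803 ≈ 65.999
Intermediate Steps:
t(j) = -j/22 (t(j) = (2*j)/(-44) = (2*j)*(-1/44) = -j/22)
(t(24)/876 + M) + 739 = (-1/22*24/876 - 673) + 739 = (-12/11*1/876 - 673) + 739 = (-1/803 - 673) + 739 = -540420/803 + 739 = 52997/803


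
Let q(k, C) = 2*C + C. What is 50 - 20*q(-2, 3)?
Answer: -130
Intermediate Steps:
q(k, C) = 3*C
50 - 20*q(-2, 3) = 50 - 60*3 = 50 - 20*9 = 50 - 180 = -130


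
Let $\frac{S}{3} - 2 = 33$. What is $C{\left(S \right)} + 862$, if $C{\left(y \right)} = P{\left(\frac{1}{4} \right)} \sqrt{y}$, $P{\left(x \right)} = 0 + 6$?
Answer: $862 + 6 \sqrt{105} \approx 923.48$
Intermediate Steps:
$S = 105$ ($S = 6 + 3 \cdot 33 = 6 + 99 = 105$)
$P{\left(x \right)} = 6$
$C{\left(y \right)} = 6 \sqrt{y}$
$C{\left(S \right)} + 862 = 6 \sqrt{105} + 862 = 862 + 6 \sqrt{105}$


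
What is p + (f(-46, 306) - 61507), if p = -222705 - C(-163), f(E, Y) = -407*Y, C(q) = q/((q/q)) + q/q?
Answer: -408592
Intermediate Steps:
C(q) = 1 + q (C(q) = q/1 + 1 = q*1 + 1 = q + 1 = 1 + q)
p = -222543 (p = -222705 - (1 - 163) = -222705 - 1*(-162) = -222705 + 162 = -222543)
p + (f(-46, 306) - 61507) = -222543 + (-407*306 - 61507) = -222543 + (-124542 - 61507) = -222543 - 186049 = -408592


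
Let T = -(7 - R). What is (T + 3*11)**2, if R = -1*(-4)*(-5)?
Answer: 36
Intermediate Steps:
R = -20 (R = 4*(-5) = -20)
T = -27 (T = -(7 - 1*(-20)) = -(7 + 20) = -1*27 = -27)
(T + 3*11)**2 = (-27 + 3*11)**2 = (-27 + 33)**2 = 6**2 = 36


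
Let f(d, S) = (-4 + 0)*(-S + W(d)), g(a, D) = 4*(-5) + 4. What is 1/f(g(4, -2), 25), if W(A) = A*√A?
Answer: 25/18884 - 16*I/4721 ≈ 0.0013239 - 0.0033891*I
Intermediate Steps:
W(A) = A^(3/2)
g(a, D) = -16 (g(a, D) = -20 + 4 = -16)
f(d, S) = -4*d^(3/2) + 4*S (f(d, S) = (-4 + 0)*(-S + d^(3/2)) = -4*(d^(3/2) - S) = -4*d^(3/2) + 4*S)
1/f(g(4, -2), 25) = 1/(-(-256)*I + 4*25) = 1/(-(-256)*I + 100) = 1/(256*I + 100) = 1/(100 + 256*I) = (100 - 256*I)/75536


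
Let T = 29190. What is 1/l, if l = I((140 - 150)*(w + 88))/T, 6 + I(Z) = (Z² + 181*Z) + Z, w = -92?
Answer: 4865/1479 ≈ 3.2894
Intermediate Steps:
I(Z) = -6 + Z² + 182*Z (I(Z) = -6 + ((Z² + 181*Z) + Z) = -6 + (Z² + 182*Z) = -6 + Z² + 182*Z)
l = 1479/4865 (l = (-6 + ((140 - 150)*(-92 + 88))² + 182*((140 - 150)*(-92 + 88)))/29190 = (-6 + (-10*(-4))² + 182*(-10*(-4)))*(1/29190) = (-6 + 40² + 182*40)*(1/29190) = (-6 + 1600 + 7280)*(1/29190) = 8874*(1/29190) = 1479/4865 ≈ 0.30401)
1/l = 1/(1479/4865) = 4865/1479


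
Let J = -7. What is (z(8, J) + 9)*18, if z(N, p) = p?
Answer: 36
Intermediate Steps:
(z(8, J) + 9)*18 = (-7 + 9)*18 = 2*18 = 36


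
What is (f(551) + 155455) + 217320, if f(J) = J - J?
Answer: 372775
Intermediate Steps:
f(J) = 0
(f(551) + 155455) + 217320 = (0 + 155455) + 217320 = 155455 + 217320 = 372775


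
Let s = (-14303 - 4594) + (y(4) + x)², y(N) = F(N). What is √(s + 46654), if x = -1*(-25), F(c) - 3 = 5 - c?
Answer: √28598 ≈ 169.11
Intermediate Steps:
F(c) = 8 - c (F(c) = 3 + (5 - c) = 8 - c)
y(N) = 8 - N
x = 25
s = -18056 (s = (-14303 - 4594) + ((8 - 1*4) + 25)² = -18897 + ((8 - 4) + 25)² = -18897 + (4 + 25)² = -18897 + 29² = -18897 + 841 = -18056)
√(s + 46654) = √(-18056 + 46654) = √28598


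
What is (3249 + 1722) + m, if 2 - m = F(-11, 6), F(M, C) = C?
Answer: 4967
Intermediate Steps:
m = -4 (m = 2 - 1*6 = 2 - 6 = -4)
(3249 + 1722) + m = (3249 + 1722) - 4 = 4971 - 4 = 4967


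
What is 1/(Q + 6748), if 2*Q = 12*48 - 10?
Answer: 1/7031 ≈ 0.00014223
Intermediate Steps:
Q = 283 (Q = (12*48 - 10)/2 = (576 - 10)/2 = (1/2)*566 = 283)
1/(Q + 6748) = 1/(283 + 6748) = 1/7031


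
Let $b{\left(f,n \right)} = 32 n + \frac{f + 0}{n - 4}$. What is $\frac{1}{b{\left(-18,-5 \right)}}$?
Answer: $- \frac{1}{158} \approx -0.0063291$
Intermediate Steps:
$b{\left(f,n \right)} = 32 n + \frac{f}{-4 + n}$
$\frac{1}{b{\left(-18,-5 \right)}} = \frac{1}{\frac{1}{-4 - 5} \left(-18 - -640 + 32 \left(-5\right)^{2}\right)} = \frac{1}{\frac{1}{-9} \left(-18 + 640 + 32 \cdot 25\right)} = \frac{1}{\left(- \frac{1}{9}\right) \left(-18 + 640 + 800\right)} = \frac{1}{\left(- \frac{1}{9}\right) 1422} = \frac{1}{-158} = - \frac{1}{158}$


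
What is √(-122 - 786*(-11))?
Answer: 2*√2131 ≈ 92.326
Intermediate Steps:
√(-122 - 786*(-11)) = √(-122 + 8646) = √8524 = 2*√2131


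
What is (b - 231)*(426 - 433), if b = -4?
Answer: 1645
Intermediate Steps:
(b - 231)*(426 - 433) = (-4 - 231)*(426 - 433) = -235*(-7) = 1645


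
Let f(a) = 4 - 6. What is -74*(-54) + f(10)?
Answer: 3994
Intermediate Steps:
f(a) = -2
-74*(-54) + f(10) = -74*(-54) - 2 = 3996 - 2 = 3994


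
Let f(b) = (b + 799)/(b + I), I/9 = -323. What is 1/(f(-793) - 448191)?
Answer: -1850/829153353 ≈ -2.2312e-6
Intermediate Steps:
I = -2907 (I = 9*(-323) = -2907)
f(b) = (799 + b)/(-2907 + b) (f(b) = (b + 799)/(b - 2907) = (799 + b)/(-2907 + b))
1/(f(-793) - 448191) = 1/((799 - 793)/(-2907 - 793) - 448191) = 1/(6/(-3700) - 448191) = 1/(-1/3700*6 - 448191) = 1/(-3/1850 - 448191) = 1/(-829153353/1850) = -1850/829153353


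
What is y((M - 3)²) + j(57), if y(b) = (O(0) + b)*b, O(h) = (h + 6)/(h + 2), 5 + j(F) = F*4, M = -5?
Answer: 4511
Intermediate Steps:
j(F) = -5 + 4*F (j(F) = -5 + F*4 = -5 + 4*F)
O(h) = (6 + h)/(2 + h)
y(b) = b*(3 + b) (y(b) = ((6 + 0)/(2 + 0) + b)*b = (6/2 + b)*b = ((½)*6 + b)*b = (3 + b)*b = b*(3 + b))
y((M - 3)²) + j(57) = (-5 - 3)²*(3 + (-5 - 3)²) + (-5 + 4*57) = (-8)²*(3 + (-8)²) + (-5 + 228) = 64*(3 + 64) + 223 = 64*67 + 223 = 4288 + 223 = 4511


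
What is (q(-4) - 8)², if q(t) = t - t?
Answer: 64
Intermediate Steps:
q(t) = 0
(q(-4) - 8)² = (0 - 8)² = (-8)² = 64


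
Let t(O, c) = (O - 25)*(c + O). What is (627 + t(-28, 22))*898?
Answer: 848610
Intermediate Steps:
t(O, c) = (-25 + O)*(O + c)
(627 + t(-28, 22))*898 = (627 + ((-28)² - 25*(-28) - 25*22 - 28*22))*898 = (627 + (784 + 700 - 550 - 616))*898 = (627 + 318)*898 = 945*898 = 848610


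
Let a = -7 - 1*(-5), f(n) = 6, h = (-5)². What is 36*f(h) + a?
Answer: 214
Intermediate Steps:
h = 25
a = -2 (a = -7 + 5 = -2)
36*f(h) + a = 36*6 - 2 = 216 - 2 = 214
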